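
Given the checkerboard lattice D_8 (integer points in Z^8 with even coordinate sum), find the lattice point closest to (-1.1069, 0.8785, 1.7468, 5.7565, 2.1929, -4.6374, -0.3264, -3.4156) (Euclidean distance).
(-1, 1, 2, 6, 2, -5, 0, -3)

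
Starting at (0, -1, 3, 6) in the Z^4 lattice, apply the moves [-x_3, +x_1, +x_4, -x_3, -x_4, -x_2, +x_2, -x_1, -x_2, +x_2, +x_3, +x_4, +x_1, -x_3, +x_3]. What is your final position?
(1, -1, 2, 7)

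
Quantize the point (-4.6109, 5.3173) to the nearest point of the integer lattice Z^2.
(-5, 5)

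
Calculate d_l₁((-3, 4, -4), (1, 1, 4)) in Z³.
15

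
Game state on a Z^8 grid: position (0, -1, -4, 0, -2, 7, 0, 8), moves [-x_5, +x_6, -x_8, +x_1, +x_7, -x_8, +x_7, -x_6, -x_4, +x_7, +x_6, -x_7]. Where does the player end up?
(1, -1, -4, -1, -3, 8, 2, 6)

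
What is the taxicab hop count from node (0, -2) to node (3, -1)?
4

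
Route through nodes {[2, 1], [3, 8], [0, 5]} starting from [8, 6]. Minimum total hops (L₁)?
19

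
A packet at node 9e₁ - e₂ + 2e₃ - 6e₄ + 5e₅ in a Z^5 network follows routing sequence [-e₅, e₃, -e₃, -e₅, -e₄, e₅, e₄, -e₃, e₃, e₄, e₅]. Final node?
(9, -1, 2, -5, 5)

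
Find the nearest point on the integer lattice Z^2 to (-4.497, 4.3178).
(-4, 4)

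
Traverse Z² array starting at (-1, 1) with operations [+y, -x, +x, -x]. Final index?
(-2, 2)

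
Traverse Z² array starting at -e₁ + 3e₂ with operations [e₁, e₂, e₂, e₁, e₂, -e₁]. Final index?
(0, 6)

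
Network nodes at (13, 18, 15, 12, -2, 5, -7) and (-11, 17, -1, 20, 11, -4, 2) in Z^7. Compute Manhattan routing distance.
80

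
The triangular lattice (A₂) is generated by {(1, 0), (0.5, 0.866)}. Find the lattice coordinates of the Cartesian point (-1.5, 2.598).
-3b₁ + 3b₂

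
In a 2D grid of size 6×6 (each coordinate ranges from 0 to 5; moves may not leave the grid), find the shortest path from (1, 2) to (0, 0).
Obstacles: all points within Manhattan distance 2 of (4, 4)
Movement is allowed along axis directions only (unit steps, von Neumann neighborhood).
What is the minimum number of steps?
3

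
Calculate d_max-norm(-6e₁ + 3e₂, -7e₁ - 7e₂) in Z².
10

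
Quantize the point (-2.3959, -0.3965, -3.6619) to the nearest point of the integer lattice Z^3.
(-2, 0, -4)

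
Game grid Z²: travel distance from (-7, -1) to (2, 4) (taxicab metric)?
14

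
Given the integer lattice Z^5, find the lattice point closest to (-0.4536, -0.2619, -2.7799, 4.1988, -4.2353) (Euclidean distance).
(0, 0, -3, 4, -4)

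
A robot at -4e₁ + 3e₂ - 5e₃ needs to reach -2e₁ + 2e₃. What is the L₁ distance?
12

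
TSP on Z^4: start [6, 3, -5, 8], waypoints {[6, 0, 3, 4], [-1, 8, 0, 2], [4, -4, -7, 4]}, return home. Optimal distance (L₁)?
74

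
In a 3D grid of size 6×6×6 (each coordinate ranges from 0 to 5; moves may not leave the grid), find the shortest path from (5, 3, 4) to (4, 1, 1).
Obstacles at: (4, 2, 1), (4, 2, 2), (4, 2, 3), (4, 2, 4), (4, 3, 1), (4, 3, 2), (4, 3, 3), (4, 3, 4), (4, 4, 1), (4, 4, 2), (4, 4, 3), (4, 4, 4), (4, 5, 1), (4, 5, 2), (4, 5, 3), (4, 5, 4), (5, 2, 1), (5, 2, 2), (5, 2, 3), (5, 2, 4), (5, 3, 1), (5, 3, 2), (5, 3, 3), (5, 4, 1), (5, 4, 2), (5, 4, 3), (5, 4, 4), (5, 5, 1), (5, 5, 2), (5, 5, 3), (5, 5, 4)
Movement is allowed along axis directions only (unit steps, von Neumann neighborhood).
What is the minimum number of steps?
8
(one shortest path: (5, 3, 4) → (5, 3, 5) → (4, 3, 5) → (4, 2, 5) → (4, 1, 5) → (4, 1, 4) → (4, 1, 3) → (4, 1, 2) → (4, 1, 1))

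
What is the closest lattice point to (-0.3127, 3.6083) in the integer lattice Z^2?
(0, 4)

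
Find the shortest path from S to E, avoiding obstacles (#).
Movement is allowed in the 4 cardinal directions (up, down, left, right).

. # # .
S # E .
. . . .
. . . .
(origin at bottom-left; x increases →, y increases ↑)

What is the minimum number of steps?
4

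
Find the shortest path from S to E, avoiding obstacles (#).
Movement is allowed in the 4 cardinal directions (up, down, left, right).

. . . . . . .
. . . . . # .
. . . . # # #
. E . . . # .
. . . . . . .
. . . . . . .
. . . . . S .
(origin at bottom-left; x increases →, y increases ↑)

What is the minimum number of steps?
7
(one shortest path: (5, 0) → (4, 0) → (3, 0) → (2, 0) → (1, 0) → (1, 1) → (1, 2) → (1, 3))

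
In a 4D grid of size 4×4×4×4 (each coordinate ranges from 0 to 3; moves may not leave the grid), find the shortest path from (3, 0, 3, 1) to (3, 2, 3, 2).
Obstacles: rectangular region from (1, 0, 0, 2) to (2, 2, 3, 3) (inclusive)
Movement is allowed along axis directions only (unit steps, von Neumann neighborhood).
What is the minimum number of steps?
3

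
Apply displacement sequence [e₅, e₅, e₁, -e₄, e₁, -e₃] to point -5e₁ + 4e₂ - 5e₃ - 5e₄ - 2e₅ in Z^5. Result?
(-3, 4, -6, -6, 0)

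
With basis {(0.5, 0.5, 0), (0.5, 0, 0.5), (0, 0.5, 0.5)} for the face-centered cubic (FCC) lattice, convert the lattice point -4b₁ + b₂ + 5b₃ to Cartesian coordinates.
(-1.5, 0.5, 3)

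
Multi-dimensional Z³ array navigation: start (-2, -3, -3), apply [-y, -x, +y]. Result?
(-3, -3, -3)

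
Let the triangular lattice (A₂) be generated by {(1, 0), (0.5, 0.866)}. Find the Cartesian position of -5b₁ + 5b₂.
(-2.5, 4.33)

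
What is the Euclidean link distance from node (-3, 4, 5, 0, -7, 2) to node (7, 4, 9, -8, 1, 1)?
15.6525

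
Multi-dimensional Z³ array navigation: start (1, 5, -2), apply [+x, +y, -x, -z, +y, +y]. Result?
(1, 8, -3)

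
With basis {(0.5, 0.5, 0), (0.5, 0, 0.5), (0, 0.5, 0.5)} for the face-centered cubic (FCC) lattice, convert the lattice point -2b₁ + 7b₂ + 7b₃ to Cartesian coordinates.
(2.5, 2.5, 7)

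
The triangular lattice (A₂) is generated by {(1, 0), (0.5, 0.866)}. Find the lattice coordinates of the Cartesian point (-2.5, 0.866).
-3b₁ + b₂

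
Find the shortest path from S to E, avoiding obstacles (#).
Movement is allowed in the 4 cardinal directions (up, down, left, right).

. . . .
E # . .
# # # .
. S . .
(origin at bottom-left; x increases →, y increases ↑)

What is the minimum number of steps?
9
(one shortest path: (1, 0) → (2, 0) → (3, 0) → (3, 1) → (3, 2) → (2, 2) → (2, 3) → (1, 3) → (0, 3) → (0, 2))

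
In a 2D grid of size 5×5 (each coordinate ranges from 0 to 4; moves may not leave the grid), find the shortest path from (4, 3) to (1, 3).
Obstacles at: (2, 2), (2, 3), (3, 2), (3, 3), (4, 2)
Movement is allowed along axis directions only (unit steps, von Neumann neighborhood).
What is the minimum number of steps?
5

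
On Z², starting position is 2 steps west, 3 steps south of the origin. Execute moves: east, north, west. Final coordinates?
(-2, -2)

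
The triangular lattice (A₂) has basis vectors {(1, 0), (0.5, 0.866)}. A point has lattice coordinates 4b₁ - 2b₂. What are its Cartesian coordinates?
(3, -1.732)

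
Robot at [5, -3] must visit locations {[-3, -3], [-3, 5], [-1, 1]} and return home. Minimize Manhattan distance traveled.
32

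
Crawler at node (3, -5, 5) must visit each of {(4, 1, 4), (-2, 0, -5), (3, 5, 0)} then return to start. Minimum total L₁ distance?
52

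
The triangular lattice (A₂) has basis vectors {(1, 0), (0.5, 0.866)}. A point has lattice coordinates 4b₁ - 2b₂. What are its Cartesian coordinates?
(3, -1.732)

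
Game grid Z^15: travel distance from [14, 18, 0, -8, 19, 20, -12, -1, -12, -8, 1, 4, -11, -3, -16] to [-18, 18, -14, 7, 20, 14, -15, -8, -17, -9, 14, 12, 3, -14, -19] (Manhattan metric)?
133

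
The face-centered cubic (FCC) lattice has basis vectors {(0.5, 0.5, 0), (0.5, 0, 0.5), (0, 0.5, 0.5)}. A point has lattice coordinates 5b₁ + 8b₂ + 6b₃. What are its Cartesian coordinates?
(6.5, 5.5, 7)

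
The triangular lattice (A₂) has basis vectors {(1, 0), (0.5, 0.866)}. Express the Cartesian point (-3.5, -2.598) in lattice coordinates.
-2b₁ - 3b₂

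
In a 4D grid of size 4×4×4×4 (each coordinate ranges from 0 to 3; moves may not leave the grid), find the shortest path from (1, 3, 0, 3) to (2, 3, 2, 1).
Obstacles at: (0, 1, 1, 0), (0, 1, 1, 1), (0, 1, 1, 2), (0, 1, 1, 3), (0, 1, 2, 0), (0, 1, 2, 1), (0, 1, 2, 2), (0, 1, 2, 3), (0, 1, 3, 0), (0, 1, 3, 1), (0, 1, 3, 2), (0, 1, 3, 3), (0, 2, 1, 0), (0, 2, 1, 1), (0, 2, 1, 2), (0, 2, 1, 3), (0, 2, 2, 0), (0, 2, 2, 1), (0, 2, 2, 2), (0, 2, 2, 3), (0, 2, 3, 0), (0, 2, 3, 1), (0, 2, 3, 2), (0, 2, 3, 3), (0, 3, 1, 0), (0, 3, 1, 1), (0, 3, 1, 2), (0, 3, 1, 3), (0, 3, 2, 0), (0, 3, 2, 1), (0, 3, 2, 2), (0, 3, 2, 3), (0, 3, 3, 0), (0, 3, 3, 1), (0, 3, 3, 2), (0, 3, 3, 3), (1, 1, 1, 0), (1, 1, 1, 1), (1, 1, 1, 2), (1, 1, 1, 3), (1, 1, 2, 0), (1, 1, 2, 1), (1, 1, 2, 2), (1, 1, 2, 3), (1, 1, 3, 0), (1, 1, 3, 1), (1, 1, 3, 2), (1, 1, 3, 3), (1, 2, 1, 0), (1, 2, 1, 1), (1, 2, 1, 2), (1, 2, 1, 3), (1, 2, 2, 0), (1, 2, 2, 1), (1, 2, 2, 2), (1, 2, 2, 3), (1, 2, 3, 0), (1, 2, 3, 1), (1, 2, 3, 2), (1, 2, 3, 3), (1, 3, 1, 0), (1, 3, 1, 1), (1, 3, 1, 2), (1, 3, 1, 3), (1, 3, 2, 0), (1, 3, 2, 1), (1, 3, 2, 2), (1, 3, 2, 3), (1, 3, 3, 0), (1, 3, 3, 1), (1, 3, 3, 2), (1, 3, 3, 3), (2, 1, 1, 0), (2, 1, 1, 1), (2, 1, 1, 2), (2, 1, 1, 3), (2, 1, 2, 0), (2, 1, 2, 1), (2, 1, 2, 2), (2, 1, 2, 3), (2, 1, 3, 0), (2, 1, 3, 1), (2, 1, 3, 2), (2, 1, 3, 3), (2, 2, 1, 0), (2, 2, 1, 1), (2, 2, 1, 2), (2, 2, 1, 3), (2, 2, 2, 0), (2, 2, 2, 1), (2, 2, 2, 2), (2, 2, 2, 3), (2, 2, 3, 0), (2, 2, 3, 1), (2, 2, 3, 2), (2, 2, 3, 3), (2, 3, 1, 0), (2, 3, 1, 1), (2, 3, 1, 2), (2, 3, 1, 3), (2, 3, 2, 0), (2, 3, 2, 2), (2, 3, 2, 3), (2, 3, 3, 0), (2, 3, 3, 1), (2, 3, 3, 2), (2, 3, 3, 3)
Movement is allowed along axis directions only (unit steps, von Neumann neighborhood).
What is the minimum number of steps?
7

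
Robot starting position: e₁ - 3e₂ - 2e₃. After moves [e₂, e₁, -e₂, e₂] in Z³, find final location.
(2, -2, -2)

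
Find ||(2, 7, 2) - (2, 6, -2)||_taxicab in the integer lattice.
5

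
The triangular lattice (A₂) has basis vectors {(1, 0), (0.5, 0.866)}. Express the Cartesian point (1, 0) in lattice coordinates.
b₁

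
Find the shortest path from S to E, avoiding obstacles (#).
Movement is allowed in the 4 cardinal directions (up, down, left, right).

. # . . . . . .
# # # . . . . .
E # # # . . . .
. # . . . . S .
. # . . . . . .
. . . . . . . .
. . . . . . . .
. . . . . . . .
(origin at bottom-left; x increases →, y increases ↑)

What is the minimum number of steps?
11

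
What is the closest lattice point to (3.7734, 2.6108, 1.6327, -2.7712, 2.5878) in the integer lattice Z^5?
(4, 3, 2, -3, 3)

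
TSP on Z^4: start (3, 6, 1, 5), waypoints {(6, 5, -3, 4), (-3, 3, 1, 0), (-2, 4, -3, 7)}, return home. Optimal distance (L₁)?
48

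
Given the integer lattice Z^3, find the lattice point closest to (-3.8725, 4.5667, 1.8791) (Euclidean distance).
(-4, 5, 2)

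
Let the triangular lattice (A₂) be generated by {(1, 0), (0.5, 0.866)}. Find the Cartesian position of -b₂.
(-0.5, -0.866)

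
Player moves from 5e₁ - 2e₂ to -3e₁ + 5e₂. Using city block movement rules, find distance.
15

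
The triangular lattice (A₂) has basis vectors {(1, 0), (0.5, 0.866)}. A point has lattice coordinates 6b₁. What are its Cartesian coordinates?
(6, 0)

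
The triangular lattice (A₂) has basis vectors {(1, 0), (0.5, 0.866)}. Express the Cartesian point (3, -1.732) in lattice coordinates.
4b₁ - 2b₂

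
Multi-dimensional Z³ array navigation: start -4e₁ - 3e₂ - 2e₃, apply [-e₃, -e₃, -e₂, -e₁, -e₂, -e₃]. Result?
(-5, -5, -5)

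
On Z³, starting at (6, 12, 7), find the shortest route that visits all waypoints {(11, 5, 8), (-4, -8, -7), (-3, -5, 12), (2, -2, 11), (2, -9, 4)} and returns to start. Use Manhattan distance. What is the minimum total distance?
110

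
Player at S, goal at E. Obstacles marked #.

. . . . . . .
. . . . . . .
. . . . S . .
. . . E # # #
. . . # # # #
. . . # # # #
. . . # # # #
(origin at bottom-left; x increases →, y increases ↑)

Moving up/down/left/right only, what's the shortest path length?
2
(one shortest path: (4, 4) → (3, 4) → (3, 3))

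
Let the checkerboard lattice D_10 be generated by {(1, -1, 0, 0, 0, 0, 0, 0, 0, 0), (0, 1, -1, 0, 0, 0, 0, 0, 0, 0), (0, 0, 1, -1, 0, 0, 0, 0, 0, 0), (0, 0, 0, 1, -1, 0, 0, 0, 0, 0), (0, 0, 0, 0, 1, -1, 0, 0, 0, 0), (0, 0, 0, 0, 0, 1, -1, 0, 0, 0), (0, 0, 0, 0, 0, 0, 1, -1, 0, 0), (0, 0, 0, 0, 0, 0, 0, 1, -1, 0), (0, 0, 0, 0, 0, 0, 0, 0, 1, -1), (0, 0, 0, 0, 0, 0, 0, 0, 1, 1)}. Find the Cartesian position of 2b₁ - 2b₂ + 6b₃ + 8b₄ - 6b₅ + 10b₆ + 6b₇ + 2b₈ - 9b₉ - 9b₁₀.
(2, -4, 8, 2, -14, 16, -4, -4, -20, 0)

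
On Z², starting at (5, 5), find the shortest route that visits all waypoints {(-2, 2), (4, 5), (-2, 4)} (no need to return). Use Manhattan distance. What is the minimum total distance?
10
(one optimal route: (5, 5) → (4, 5) → (-2, 4) → (-2, 2))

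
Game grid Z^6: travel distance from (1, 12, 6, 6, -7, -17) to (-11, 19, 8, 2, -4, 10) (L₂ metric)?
30.8383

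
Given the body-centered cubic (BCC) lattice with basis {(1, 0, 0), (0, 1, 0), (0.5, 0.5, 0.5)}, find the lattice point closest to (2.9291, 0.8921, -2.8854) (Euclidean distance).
(3, 1, -3)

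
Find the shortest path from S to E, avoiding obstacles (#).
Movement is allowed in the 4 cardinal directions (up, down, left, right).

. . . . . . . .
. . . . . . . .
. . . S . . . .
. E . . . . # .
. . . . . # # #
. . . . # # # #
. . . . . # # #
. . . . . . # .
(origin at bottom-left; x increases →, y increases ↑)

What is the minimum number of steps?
3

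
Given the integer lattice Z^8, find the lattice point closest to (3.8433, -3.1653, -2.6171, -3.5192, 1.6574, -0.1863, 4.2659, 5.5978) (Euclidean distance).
(4, -3, -3, -4, 2, 0, 4, 6)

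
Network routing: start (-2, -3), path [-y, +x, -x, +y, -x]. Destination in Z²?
(-3, -3)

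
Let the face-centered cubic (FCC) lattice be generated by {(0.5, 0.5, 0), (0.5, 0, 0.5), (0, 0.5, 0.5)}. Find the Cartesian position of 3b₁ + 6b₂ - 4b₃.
(4.5, -0.5, 1)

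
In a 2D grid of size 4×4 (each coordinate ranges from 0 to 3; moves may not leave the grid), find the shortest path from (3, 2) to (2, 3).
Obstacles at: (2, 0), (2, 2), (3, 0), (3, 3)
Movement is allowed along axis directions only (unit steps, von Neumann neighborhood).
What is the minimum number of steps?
6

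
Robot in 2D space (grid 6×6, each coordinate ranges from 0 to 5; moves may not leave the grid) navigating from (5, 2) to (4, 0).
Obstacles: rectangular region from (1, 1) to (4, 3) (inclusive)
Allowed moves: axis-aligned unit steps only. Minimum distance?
3
(one shortest path: (5, 2) → (5, 1) → (5, 0) → (4, 0))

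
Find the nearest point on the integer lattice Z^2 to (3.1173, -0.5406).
(3, -1)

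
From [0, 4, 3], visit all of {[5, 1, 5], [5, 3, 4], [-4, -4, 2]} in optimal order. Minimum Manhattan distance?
27
(one optimal route: (0, 4, 3) → (5, 3, 4) → (5, 1, 5) → (-4, -4, 2))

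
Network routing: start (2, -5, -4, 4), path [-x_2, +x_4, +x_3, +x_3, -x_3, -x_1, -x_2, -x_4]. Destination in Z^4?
(1, -7, -3, 4)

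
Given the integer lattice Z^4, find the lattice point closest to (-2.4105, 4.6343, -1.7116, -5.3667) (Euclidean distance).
(-2, 5, -2, -5)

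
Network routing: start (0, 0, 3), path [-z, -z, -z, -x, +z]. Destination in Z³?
(-1, 0, 1)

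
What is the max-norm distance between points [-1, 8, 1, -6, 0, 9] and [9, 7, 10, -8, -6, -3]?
12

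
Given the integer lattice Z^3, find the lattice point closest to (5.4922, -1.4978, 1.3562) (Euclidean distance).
(5, -1, 1)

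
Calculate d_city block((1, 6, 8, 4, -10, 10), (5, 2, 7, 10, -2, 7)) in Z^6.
26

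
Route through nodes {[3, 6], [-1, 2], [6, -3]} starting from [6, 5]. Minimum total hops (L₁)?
24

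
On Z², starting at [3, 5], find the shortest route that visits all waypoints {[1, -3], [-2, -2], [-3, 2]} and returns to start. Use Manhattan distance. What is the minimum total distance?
28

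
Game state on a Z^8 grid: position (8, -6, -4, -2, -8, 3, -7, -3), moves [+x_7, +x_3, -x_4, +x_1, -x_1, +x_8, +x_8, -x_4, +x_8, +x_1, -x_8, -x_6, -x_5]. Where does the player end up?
(9, -6, -3, -4, -9, 2, -6, -1)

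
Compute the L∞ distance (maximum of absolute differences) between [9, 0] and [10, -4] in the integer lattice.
4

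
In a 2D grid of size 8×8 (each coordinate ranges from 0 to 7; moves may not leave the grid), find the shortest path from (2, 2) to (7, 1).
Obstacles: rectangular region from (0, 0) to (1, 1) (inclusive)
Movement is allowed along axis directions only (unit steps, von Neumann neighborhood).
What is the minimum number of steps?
6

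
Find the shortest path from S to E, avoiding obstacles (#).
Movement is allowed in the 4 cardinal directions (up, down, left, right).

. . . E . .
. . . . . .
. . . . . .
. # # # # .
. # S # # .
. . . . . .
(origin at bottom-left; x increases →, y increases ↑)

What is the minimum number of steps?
11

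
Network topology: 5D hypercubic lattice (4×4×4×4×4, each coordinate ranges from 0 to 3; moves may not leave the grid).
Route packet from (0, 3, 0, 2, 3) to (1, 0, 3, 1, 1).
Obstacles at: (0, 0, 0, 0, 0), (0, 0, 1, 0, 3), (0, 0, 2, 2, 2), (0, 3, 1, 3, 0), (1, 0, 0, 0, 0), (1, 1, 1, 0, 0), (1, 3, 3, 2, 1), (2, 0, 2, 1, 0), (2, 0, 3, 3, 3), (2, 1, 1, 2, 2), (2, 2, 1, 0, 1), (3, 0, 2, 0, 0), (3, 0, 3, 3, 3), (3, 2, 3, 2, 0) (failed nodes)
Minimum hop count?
10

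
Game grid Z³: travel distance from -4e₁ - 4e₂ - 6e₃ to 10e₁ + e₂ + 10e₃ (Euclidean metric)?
21.8403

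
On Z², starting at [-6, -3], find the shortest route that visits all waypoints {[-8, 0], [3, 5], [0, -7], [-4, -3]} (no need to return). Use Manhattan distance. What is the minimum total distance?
35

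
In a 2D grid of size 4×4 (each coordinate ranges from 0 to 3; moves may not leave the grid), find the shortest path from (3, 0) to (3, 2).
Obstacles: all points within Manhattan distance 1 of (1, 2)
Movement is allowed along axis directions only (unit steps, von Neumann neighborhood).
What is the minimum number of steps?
2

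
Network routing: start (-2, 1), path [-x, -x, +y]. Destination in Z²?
(-4, 2)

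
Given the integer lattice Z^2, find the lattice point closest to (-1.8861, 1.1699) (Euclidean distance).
(-2, 1)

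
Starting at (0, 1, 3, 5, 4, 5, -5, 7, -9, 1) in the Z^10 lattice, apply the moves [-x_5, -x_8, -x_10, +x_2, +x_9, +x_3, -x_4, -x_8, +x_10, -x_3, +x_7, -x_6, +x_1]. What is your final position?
(1, 2, 3, 4, 3, 4, -4, 5, -8, 1)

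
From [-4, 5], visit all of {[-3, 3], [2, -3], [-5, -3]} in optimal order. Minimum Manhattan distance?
18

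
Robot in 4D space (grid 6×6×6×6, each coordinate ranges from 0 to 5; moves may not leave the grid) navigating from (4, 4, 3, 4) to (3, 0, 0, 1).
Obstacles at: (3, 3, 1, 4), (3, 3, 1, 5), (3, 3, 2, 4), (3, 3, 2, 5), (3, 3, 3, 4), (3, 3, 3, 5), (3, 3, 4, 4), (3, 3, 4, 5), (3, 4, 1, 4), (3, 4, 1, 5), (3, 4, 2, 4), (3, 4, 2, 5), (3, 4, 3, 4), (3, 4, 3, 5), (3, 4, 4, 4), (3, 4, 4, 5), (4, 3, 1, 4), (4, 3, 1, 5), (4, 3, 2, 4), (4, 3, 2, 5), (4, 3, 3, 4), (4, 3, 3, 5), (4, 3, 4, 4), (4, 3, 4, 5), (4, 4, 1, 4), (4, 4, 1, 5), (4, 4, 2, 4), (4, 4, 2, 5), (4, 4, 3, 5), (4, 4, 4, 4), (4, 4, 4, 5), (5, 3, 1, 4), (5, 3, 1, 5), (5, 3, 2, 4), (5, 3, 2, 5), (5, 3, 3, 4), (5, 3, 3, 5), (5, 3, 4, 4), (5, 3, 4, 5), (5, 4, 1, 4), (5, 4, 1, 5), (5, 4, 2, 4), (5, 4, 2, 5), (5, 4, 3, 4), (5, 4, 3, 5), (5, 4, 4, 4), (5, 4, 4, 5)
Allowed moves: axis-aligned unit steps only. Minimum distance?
11
(one shortest path: (4, 4, 3, 4) → (4, 4, 3, 3) → (3, 4, 3, 3) → (3, 3, 3, 3) → (3, 2, 3, 3) → (3, 1, 3, 3) → (3, 0, 3, 3) → (3, 0, 2, 3) → (3, 0, 1, 3) → (3, 0, 0, 3) → (3, 0, 0, 2) → (3, 0, 0, 1))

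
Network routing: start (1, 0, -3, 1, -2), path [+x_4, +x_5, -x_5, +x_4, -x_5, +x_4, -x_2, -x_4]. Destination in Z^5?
(1, -1, -3, 3, -3)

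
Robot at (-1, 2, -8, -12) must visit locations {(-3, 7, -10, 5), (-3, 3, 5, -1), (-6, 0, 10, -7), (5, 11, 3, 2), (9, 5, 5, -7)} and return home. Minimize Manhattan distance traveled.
142
(one optimal route: (-1, 2, -8, -12) → (-3, 7, -10, 5) → (5, 11, 3, 2) → (9, 5, 5, -7) → (-3, 3, 5, -1) → (-6, 0, 10, -7) → (-1, 2, -8, -12))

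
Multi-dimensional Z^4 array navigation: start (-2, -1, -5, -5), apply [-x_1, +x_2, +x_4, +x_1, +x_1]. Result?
(-1, 0, -5, -4)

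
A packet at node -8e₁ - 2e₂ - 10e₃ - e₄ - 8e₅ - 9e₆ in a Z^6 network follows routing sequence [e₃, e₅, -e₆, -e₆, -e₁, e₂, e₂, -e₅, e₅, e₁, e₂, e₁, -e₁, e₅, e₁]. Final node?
(-7, 1, -9, -1, -6, -11)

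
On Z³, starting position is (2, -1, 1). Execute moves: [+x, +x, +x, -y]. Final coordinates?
(5, -2, 1)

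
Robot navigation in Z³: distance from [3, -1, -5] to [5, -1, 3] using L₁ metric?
10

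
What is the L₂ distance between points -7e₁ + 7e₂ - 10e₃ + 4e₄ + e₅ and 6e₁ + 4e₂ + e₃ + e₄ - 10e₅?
20.7123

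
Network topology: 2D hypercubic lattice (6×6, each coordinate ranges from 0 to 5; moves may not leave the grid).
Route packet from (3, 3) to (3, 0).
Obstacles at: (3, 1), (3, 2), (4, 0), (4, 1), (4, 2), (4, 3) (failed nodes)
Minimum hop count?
5
(one shortest path: (3, 3) → (2, 3) → (2, 2) → (2, 1) → (2, 0) → (3, 0))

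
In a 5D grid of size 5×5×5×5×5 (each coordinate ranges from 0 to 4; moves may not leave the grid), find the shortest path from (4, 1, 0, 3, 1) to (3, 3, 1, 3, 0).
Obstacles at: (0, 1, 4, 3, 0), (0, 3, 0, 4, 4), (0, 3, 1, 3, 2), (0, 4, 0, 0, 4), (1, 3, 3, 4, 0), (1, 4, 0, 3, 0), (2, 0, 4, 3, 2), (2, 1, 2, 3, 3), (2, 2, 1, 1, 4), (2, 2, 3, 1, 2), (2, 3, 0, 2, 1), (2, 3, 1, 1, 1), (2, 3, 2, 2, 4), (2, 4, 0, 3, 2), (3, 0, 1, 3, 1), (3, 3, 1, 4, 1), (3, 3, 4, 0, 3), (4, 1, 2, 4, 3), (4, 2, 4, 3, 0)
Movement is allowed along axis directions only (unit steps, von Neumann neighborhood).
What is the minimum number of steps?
5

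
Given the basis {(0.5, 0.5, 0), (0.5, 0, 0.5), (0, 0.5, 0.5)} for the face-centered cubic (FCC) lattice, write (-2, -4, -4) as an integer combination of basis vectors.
-2b₁ - 2b₂ - 6b₃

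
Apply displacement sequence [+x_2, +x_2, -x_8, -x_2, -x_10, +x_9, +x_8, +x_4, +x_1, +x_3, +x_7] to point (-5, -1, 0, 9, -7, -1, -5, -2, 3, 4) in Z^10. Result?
(-4, 0, 1, 10, -7, -1, -4, -2, 4, 3)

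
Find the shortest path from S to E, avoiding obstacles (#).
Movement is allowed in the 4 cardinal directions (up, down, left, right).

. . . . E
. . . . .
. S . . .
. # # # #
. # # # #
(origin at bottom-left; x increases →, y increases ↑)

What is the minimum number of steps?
5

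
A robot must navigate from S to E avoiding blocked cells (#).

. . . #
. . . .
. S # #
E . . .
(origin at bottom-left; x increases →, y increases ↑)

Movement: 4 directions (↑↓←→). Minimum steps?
2
(one shortest path: (1, 1) → (0, 1) → (0, 0))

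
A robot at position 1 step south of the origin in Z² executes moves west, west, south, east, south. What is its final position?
(-1, -3)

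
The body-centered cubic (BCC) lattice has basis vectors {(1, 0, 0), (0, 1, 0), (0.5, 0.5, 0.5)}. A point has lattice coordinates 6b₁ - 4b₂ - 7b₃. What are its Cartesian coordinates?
(2.5, -7.5, -3.5)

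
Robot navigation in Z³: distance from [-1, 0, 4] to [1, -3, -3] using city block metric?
12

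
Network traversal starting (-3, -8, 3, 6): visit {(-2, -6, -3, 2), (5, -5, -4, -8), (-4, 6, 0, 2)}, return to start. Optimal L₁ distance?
88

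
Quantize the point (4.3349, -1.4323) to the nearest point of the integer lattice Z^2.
(4, -1)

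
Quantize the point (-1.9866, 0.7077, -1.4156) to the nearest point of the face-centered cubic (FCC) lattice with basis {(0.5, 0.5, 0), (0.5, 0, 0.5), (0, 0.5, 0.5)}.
(-2, 0.5, -1.5)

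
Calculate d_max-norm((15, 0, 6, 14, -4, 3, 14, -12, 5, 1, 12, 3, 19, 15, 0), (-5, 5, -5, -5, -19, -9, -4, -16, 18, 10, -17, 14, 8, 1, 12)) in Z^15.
29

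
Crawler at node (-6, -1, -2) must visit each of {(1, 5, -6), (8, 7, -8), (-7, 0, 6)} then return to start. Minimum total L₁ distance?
74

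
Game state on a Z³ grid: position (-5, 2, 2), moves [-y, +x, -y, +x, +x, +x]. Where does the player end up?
(-1, 0, 2)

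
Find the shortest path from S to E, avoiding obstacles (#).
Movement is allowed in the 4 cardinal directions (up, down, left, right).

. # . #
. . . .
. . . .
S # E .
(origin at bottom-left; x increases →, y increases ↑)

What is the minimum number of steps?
4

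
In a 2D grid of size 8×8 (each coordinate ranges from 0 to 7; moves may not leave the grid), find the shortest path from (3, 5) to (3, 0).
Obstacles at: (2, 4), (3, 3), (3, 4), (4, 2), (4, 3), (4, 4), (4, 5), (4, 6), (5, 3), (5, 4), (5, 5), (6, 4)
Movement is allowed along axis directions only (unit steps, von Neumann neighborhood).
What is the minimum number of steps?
9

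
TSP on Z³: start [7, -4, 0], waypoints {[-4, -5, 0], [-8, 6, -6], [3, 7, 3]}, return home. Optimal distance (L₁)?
72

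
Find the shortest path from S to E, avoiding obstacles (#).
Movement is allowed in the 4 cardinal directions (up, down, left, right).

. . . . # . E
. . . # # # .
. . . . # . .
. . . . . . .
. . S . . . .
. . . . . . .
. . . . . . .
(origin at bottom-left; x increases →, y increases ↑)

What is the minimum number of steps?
8
(one shortest path: (2, 2) → (3, 2) → (4, 2) → (5, 2) → (6, 2) → (6, 3) → (6, 4) → (6, 5) → (6, 6))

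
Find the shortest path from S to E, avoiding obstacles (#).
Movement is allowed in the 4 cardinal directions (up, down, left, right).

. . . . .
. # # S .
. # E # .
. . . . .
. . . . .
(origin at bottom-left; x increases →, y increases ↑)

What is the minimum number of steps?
6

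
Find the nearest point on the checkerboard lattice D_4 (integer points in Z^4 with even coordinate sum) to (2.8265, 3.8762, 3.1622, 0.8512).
(2, 4, 3, 1)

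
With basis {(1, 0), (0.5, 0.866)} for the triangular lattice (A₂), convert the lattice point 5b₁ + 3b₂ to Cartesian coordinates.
(6.5, 2.598)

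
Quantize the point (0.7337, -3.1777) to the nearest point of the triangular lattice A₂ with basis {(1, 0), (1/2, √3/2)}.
(1, -3.464)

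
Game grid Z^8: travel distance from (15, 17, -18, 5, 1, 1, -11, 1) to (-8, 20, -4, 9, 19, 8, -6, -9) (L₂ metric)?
35.327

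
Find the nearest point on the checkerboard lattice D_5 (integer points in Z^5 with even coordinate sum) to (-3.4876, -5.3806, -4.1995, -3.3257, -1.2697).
(-3, -5, -4, -3, -1)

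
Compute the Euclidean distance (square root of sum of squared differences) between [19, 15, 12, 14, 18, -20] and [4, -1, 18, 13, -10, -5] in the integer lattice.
39.0768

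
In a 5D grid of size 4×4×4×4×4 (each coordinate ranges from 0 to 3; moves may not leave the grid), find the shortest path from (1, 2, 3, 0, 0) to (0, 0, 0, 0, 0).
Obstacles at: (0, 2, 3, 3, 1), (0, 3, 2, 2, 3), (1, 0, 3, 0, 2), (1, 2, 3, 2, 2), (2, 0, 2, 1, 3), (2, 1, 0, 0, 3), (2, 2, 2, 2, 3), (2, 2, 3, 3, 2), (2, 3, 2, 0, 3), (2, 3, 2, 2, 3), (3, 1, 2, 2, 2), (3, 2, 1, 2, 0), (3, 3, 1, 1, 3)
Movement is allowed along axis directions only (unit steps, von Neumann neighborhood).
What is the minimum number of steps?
6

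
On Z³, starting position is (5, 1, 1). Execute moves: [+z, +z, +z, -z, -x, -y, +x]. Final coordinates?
(5, 0, 3)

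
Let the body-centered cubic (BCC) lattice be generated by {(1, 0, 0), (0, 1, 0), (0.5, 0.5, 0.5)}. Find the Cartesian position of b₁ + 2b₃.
(2, 1, 1)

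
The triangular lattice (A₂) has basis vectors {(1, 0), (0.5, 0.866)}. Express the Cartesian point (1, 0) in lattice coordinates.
b₁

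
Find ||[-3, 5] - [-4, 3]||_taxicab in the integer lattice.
3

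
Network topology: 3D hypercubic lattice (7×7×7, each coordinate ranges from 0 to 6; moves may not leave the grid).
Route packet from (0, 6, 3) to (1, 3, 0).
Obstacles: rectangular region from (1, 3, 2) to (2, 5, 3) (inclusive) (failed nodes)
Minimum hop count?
7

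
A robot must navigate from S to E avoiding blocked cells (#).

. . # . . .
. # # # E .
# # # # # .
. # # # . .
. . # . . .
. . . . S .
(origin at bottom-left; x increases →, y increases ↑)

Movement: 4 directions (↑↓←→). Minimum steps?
6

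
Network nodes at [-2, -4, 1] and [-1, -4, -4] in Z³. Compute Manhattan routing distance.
6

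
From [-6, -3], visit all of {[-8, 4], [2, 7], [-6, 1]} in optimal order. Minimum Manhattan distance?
22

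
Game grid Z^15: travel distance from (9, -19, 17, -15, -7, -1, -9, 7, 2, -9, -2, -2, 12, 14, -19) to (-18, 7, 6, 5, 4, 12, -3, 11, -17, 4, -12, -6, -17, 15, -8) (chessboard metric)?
29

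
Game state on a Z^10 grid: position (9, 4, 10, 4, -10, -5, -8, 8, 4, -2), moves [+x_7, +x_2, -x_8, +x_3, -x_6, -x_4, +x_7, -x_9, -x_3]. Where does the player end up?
(9, 5, 10, 3, -10, -6, -6, 7, 3, -2)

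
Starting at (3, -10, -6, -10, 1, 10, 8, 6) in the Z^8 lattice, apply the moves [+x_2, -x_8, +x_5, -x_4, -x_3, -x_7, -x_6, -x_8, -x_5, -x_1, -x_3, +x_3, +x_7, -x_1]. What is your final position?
(1, -9, -7, -11, 1, 9, 8, 4)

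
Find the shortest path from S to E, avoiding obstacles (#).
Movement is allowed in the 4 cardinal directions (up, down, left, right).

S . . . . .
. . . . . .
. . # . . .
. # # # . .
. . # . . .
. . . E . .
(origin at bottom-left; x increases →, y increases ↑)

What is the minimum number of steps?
8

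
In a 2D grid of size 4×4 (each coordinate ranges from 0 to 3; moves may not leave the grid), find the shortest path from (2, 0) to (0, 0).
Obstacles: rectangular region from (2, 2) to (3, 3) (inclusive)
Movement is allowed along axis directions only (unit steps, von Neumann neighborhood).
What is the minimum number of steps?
2
(one shortest path: (2, 0) → (1, 0) → (0, 0))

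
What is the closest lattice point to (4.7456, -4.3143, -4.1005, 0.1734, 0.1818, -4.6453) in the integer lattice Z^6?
(5, -4, -4, 0, 0, -5)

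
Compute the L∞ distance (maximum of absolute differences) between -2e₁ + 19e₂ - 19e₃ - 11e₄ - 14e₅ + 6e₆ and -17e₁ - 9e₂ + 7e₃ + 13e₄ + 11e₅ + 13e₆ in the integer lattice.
28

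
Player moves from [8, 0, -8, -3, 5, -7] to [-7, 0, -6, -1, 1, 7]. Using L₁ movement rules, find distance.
37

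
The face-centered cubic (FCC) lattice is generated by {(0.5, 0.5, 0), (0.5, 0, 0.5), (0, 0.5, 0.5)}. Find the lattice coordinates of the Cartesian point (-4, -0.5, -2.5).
-2b₁ - 6b₂ + b₃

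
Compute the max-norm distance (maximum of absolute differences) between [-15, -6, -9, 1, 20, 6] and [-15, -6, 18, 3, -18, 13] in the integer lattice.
38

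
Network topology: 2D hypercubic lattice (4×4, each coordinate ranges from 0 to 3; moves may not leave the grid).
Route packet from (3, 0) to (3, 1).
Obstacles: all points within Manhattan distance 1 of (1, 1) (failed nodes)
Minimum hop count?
1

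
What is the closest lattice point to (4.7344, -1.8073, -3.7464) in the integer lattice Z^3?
(5, -2, -4)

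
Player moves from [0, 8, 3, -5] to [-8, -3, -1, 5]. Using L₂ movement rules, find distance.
17.3494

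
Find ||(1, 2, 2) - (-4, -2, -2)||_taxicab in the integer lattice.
13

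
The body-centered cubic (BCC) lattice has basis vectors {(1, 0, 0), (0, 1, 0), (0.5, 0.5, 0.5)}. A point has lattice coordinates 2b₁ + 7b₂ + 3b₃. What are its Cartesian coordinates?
(3.5, 8.5, 1.5)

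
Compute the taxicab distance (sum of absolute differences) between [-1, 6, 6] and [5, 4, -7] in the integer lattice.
21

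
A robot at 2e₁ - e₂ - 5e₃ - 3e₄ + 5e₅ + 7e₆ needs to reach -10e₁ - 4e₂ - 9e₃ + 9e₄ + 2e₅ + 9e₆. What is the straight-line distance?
18.0555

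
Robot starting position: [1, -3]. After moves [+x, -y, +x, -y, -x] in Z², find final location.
(2, -5)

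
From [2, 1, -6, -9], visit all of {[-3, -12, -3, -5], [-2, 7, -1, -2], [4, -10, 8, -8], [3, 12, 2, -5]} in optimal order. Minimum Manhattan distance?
88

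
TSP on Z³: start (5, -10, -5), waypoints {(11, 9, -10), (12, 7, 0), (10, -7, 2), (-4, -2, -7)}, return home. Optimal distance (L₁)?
94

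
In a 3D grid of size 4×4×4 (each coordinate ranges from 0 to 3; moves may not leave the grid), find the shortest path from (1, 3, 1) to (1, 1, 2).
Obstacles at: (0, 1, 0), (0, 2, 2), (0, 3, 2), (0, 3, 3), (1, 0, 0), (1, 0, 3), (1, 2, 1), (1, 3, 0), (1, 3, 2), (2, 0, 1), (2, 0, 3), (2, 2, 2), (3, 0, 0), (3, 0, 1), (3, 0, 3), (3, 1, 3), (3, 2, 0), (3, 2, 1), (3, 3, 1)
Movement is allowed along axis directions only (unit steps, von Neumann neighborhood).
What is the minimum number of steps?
5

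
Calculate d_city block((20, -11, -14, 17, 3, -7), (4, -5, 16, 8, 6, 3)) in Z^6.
74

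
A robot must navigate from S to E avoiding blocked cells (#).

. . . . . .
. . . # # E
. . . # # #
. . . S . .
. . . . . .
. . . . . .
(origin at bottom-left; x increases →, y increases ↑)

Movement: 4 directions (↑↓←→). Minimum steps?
8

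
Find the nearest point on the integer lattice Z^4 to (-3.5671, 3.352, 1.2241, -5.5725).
(-4, 3, 1, -6)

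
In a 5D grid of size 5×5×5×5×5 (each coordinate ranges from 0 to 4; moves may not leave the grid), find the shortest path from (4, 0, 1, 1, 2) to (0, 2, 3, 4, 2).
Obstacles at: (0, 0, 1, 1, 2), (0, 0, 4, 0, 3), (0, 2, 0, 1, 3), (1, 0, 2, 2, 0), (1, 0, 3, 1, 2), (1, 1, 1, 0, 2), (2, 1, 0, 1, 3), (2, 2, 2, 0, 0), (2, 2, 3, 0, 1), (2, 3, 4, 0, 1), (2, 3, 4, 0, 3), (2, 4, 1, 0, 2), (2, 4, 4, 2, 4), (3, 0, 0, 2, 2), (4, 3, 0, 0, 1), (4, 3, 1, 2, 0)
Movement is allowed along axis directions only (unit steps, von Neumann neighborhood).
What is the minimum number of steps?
11
(one shortest path: (4, 0, 1, 1, 2) → (3, 0, 1, 1, 2) → (2, 0, 1, 1, 2) → (1, 0, 1, 1, 2) → (1, 1, 1, 1, 2) → (0, 1, 1, 1, 2) → (0, 2, 1, 1, 2) → (0, 2, 2, 1, 2) → (0, 2, 3, 1, 2) → (0, 2, 3, 2, 2) → (0, 2, 3, 3, 2) → (0, 2, 3, 4, 2))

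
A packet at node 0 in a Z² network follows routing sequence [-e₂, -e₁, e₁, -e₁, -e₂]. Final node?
(-1, -2)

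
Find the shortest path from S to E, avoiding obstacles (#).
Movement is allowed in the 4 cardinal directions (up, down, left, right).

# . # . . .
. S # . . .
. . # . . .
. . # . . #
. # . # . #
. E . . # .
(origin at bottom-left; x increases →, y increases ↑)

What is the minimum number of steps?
6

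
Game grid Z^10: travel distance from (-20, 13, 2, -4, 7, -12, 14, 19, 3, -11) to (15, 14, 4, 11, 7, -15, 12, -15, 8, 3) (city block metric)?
111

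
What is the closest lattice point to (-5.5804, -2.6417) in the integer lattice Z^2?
(-6, -3)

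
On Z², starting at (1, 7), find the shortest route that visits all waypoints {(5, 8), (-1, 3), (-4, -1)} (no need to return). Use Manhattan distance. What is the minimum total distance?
23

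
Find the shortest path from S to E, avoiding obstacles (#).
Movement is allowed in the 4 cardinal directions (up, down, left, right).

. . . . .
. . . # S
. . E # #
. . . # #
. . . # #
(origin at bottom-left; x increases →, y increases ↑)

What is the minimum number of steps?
5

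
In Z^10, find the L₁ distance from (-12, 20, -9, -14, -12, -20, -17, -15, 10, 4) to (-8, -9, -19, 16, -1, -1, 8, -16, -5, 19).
159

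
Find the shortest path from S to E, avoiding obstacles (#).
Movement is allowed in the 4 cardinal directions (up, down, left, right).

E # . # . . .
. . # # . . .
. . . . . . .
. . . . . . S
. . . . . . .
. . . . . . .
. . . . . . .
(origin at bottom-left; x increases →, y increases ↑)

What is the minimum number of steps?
9
(one shortest path: (6, 3) → (5, 3) → (4, 3) → (3, 3) → (2, 3) → (1, 3) → (0, 3) → (0, 4) → (0, 5) → (0, 6))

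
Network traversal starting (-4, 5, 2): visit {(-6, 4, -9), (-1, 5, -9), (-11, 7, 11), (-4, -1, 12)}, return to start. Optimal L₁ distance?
80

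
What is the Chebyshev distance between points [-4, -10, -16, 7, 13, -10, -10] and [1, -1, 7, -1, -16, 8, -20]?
29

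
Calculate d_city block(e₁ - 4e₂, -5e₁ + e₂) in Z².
11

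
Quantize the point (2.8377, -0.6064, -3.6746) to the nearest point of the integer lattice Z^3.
(3, -1, -4)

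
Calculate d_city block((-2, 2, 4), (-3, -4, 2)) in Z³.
9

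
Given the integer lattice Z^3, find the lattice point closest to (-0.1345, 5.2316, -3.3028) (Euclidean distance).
(0, 5, -3)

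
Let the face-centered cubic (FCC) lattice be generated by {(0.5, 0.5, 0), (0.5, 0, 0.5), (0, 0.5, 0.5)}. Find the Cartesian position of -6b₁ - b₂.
(-3.5, -3, -0.5)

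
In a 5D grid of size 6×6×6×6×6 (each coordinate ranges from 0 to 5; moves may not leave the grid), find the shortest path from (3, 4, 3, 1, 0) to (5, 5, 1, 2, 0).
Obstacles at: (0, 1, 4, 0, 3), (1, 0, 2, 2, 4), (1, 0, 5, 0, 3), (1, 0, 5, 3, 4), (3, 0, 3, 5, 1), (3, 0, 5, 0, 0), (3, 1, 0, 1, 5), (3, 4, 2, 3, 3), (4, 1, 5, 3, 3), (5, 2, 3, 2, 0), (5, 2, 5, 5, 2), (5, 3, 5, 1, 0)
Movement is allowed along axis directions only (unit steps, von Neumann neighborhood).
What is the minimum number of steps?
6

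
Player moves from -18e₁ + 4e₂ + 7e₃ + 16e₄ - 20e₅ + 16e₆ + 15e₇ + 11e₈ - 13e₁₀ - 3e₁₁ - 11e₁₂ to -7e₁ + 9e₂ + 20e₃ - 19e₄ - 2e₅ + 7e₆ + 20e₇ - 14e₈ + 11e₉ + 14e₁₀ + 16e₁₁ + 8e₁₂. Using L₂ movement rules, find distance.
64.5523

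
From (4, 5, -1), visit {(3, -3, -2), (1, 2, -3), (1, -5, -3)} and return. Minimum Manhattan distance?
30
(one optimal route: (4, 5, -1) → (3, -3, -2) → (1, -5, -3) → (1, 2, -3) → (4, 5, -1))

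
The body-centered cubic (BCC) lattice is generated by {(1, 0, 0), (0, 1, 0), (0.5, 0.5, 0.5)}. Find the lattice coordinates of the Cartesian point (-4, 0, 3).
-7b₁ - 3b₂ + 6b₃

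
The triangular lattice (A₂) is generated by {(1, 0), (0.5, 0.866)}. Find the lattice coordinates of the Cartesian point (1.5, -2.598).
3b₁ - 3b₂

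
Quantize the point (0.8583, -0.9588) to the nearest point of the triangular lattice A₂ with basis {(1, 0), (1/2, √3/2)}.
(0.5, -0.866)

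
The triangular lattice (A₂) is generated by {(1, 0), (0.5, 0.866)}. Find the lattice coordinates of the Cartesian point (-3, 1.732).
-4b₁ + 2b₂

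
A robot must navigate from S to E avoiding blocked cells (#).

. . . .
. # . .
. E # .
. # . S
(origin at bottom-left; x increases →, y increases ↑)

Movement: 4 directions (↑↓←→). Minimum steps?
9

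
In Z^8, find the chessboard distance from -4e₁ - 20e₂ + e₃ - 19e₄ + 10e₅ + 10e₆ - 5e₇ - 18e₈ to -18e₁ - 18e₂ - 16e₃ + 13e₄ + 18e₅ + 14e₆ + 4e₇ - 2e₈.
32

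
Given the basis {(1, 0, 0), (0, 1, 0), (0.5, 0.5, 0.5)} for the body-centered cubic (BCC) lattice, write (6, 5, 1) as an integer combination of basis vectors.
5b₁ + 4b₂ + 2b₃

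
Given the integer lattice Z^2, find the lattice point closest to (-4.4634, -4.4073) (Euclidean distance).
(-4, -4)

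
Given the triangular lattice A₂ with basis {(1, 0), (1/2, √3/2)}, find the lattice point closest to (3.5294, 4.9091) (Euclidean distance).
(4, 5.196)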